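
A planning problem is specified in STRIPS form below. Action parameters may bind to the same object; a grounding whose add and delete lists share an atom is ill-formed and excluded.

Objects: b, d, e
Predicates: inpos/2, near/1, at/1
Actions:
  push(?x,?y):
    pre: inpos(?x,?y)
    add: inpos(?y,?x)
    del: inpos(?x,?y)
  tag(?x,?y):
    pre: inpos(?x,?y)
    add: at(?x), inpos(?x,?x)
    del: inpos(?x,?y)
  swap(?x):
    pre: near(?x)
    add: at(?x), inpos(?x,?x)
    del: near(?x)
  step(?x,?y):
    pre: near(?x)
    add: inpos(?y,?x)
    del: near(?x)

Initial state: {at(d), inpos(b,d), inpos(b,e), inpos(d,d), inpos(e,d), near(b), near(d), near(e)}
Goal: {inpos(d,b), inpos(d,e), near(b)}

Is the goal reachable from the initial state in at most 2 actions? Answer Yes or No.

1. push(b,d)  →  {at(d), inpos(b,e), inpos(d,b), inpos(d,d), inpos(e,d), near(b), near(d), near(e)}
2. push(e,d)  →  {at(d), inpos(b,e), inpos(d,b), inpos(d,d), inpos(d,e), near(b), near(d), near(e)}
optimal plan length = 2; 2 ≤ 2

Yes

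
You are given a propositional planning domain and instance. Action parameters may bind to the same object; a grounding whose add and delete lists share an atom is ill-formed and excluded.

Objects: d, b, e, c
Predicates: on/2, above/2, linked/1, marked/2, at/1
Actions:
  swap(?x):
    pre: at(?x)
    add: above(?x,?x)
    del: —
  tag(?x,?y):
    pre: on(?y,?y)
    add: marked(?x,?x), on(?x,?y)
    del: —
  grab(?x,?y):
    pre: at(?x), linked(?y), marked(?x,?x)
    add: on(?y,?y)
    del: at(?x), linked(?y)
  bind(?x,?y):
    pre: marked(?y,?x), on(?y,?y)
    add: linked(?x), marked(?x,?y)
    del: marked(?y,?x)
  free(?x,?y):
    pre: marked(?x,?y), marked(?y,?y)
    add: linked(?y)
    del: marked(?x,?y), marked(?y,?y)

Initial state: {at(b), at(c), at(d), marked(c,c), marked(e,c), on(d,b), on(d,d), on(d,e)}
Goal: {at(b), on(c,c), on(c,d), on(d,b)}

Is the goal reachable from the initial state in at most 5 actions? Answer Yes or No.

Yes

1. free(e,c)  →  {at(b), at(c), at(d), linked(c), on(d,b), on(d,d), on(d,e)}
2. tag(c,d)  →  {at(b), at(c), at(d), linked(c), marked(c,c), on(c,d), on(d,b), on(d,d), on(d,e)}
3. grab(c,c)  →  {at(b), at(d), marked(c,c), on(c,c), on(c,d), on(d,b), on(d,d), on(d,e)}
optimal plan length = 3; 3 ≤ 5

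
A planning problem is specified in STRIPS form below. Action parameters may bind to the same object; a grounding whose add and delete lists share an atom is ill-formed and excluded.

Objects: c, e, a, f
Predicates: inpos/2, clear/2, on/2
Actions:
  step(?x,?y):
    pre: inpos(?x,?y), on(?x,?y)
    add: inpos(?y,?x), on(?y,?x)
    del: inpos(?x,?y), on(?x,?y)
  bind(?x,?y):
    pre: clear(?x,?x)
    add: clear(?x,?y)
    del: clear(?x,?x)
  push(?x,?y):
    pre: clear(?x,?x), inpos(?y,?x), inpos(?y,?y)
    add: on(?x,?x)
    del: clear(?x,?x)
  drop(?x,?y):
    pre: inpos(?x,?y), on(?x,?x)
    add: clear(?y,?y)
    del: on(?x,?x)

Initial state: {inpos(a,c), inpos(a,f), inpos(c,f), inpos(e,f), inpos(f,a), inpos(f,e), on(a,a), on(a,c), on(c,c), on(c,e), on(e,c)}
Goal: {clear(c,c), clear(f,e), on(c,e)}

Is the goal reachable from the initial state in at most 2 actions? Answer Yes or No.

1. drop(c,f)  →  {clear(f,f), inpos(a,c), inpos(a,f), inpos(c,f), inpos(e,f), inpos(f,a), inpos(f,e), on(a,a), on(a,c), on(c,e), on(e,c)}
2. bind(f,e)  →  {clear(f,e), inpos(a,c), inpos(a,f), inpos(c,f), inpos(e,f), inpos(f,a), inpos(f,e), on(a,a), on(a,c), on(c,e), on(e,c)}
3. drop(a,c)  →  {clear(c,c), clear(f,e), inpos(a,c), inpos(a,f), inpos(c,f), inpos(e,f), inpos(f,a), inpos(f,e), on(a,c), on(c,e), on(e,c)}
optimal plan length = 3; 3 > 2

No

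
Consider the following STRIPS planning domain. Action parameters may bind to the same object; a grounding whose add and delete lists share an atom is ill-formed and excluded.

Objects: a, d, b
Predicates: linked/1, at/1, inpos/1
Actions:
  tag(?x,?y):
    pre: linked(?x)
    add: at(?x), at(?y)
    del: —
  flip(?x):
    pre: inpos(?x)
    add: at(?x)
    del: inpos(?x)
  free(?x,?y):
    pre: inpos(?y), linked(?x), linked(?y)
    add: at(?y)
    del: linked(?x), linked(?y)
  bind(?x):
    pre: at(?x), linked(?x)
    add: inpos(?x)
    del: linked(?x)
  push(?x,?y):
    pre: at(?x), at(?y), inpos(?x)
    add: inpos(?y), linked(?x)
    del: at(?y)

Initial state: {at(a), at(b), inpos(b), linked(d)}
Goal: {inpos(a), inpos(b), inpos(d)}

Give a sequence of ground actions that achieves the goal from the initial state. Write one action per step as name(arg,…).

tag(d,a); bind(d); push(d,a)

1. tag(d,a)  →  {at(a), at(b), at(d), inpos(b), linked(d)}
2. bind(d)  →  {at(a), at(b), at(d), inpos(b), inpos(d)}
3. push(d,a)  →  {at(b), at(d), inpos(a), inpos(b), inpos(d), linked(d)}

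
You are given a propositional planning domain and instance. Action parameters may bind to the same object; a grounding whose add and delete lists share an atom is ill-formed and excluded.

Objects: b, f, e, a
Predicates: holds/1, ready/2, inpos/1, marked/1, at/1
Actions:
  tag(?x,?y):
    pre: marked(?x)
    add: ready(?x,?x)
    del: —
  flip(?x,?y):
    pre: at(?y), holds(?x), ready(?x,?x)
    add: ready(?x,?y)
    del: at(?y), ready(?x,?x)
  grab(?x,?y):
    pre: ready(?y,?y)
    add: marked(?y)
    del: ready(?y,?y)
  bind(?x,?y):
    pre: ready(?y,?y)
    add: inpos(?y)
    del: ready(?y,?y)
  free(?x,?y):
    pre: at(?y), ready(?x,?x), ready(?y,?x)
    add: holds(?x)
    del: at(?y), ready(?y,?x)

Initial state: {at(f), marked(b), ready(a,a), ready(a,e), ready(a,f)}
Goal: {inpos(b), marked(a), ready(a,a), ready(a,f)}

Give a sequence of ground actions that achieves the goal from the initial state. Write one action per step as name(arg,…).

tag(b,b); grab(b,a); tag(a,b); bind(b,b)

1. tag(b,b)  →  {at(f), marked(b), ready(a,a), ready(a,e), ready(a,f), ready(b,b)}
2. grab(b,a)  →  {at(f), marked(a), marked(b), ready(a,e), ready(a,f), ready(b,b)}
3. tag(a,b)  →  {at(f), marked(a), marked(b), ready(a,a), ready(a,e), ready(a,f), ready(b,b)}
4. bind(b,b)  →  {at(f), inpos(b), marked(a), marked(b), ready(a,a), ready(a,e), ready(a,f)}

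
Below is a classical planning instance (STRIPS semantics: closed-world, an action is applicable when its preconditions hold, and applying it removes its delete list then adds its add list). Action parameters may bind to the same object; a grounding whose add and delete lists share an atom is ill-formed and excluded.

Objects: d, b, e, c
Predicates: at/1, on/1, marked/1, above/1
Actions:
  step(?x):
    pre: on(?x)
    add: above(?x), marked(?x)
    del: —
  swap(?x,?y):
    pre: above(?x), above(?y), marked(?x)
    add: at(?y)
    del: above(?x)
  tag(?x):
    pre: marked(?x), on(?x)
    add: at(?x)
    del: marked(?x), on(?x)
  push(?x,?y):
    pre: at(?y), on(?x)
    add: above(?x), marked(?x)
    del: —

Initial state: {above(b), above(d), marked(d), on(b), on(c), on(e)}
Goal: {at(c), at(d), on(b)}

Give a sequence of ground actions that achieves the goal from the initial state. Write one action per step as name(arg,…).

1. step(c)  →  {above(b), above(c), above(d), marked(c), marked(d), on(b), on(c), on(e)}
2. swap(d,d)  →  {above(b), above(c), at(d), marked(c), marked(d), on(b), on(c), on(e)}
3. swap(c,c)  →  {above(b), at(c), at(d), marked(c), marked(d), on(b), on(c), on(e)}

step(c); swap(d,d); swap(c,c)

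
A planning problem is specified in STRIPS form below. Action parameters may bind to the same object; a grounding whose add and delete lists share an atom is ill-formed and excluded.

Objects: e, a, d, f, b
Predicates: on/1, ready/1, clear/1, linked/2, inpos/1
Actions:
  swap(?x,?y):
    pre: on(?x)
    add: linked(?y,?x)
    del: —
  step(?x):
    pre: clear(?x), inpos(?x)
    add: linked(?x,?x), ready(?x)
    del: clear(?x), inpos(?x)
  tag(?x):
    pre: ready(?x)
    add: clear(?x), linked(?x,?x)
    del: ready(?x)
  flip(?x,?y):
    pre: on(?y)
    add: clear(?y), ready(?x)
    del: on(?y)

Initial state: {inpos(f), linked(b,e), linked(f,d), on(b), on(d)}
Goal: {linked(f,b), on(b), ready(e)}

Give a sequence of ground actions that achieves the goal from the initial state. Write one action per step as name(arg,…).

swap(b,f); flip(e,d)

1. swap(b,f)  →  {inpos(f), linked(b,e), linked(f,b), linked(f,d), on(b), on(d)}
2. flip(e,d)  →  {clear(d), inpos(f), linked(b,e), linked(f,b), linked(f,d), on(b), ready(e)}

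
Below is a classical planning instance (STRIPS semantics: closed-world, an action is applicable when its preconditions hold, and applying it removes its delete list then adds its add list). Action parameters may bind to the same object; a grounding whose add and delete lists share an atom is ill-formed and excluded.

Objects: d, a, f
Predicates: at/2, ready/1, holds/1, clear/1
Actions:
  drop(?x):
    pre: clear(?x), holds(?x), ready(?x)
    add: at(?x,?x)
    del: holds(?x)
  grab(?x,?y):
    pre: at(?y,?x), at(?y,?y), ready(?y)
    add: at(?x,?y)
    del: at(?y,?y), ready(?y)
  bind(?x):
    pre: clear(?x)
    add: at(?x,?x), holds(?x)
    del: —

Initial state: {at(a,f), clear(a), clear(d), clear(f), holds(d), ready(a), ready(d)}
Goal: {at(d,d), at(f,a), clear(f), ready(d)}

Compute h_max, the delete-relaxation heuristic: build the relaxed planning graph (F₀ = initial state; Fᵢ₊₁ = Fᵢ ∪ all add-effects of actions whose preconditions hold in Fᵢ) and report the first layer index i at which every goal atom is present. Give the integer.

2

F0 = init (7 atoms)
F1 = F0 ∪ {at(a,a), at(d,d), at(f,f), holds(a), holds(f)}  (12 atoms)
F2 = F1 ∪ {at(f,a)}  (13 atoms)
goal ⊆ F2  ⇒  h_max = 2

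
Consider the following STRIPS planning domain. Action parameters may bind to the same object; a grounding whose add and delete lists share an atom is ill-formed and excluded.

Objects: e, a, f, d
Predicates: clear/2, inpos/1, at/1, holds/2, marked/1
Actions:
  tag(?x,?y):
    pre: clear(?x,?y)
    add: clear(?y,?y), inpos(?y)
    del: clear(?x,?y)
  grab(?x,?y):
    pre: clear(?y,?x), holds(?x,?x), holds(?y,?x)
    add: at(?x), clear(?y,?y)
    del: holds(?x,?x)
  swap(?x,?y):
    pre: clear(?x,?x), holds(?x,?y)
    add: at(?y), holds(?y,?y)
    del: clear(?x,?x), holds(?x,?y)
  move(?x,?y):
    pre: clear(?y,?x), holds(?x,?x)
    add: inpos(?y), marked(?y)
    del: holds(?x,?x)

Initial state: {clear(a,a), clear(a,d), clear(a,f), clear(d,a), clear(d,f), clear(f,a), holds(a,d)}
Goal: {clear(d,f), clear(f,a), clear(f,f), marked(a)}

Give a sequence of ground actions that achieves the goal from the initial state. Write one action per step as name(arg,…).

tag(a,f); swap(a,d); move(d,a)

1. tag(a,f)  →  {clear(a,a), clear(a,d), clear(d,a), clear(d,f), clear(f,a), clear(f,f), holds(a,d), inpos(f)}
2. swap(a,d)  →  {at(d), clear(a,d), clear(d,a), clear(d,f), clear(f,a), clear(f,f), holds(d,d), inpos(f)}
3. move(d,a)  →  {at(d), clear(a,d), clear(d,a), clear(d,f), clear(f,a), clear(f,f), inpos(a), inpos(f), marked(a)}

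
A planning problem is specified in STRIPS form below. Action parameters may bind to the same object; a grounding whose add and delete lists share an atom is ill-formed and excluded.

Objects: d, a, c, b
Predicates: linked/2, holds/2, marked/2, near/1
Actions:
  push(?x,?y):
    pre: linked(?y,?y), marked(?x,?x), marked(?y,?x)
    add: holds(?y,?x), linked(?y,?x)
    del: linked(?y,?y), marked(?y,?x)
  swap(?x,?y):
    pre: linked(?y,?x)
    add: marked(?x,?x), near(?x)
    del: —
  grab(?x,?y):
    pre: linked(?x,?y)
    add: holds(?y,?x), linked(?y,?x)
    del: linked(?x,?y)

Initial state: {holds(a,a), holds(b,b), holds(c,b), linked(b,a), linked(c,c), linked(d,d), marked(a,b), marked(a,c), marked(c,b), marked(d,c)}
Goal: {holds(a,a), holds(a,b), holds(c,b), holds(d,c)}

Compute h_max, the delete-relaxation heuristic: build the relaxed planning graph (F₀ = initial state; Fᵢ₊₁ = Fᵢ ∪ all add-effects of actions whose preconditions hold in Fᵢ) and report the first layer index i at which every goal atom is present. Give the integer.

2

F0 = init (10 atoms)
F1 = F0 ∪ {holds(a,b), linked(a,b), marked(a,a), marked(c,c), marked(d,d), near(a), near(c), near(d)}  (18 atoms)
F2 = F1 ∪ {holds(b,a), holds(d,c), linked(d,c), marked(b,b), near(b)}  (23 atoms)
goal ⊆ F2  ⇒  h_max = 2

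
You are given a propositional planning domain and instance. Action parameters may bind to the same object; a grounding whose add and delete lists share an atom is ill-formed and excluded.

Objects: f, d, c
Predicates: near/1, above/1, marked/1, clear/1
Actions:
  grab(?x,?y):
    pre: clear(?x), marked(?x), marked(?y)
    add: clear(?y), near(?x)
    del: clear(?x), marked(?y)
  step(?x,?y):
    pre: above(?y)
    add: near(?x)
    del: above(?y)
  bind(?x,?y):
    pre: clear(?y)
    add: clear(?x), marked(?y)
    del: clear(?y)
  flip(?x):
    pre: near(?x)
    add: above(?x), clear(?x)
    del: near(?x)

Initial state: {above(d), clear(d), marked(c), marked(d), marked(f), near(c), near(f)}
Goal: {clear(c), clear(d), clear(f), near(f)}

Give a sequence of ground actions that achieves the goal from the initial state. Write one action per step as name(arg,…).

1. grab(d,f)  →  {above(d), clear(f), marked(c), marked(d), near(c), near(d), near(f)}
2. flip(d)  →  {above(d), clear(d), clear(f), marked(c), marked(d), near(c), near(f)}
3. flip(c)  →  {above(c), above(d), clear(c), clear(d), clear(f), marked(c), marked(d), near(f)}

grab(d,f); flip(d); flip(c)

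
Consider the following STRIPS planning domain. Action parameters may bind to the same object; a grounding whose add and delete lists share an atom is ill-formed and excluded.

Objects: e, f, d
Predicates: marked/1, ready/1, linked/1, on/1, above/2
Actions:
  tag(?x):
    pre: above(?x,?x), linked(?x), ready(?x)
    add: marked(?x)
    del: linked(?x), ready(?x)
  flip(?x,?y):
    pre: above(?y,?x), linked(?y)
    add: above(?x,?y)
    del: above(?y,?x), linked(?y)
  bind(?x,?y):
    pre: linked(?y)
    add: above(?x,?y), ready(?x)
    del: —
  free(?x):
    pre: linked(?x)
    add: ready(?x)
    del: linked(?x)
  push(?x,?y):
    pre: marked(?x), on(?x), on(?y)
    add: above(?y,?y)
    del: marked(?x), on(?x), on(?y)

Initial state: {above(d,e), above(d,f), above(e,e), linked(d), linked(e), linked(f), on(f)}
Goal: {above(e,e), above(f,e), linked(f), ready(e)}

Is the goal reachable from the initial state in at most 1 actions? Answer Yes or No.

No

1. bind(e,e)  →  {above(d,e), above(d,f), above(e,e), linked(d), linked(e), linked(f), on(f), ready(e)}
2. bind(f,e)  →  {above(d,e), above(d,f), above(e,e), above(f,e), linked(d), linked(e), linked(f), on(f), ready(e), ready(f)}
optimal plan length = 2; 2 > 1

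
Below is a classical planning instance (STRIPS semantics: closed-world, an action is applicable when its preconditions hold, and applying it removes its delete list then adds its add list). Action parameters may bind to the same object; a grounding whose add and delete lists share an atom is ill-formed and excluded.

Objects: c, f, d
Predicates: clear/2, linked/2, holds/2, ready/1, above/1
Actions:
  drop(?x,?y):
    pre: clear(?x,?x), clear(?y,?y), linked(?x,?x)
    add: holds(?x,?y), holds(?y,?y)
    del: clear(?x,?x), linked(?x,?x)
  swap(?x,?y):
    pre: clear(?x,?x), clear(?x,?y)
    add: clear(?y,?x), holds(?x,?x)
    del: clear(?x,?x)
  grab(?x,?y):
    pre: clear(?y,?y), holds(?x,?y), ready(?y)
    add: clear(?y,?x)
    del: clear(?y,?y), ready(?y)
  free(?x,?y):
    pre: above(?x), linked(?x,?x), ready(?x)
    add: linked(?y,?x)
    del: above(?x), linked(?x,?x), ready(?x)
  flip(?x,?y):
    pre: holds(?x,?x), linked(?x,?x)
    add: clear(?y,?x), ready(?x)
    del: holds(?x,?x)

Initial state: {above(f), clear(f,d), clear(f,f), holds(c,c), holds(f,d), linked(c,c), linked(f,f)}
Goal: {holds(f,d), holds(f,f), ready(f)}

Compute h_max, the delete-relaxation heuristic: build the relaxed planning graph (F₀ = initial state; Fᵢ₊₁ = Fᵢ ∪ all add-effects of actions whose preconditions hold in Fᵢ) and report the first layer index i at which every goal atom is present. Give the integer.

2

F0 = init (7 atoms)
F1 = F0 ∪ {clear(c,c), clear(d,c), clear(d,f), clear(f,c), holds(f,f), ready(c)}  (13 atoms)
F2 = F1 ∪ {clear(c,f), holds(c,f), holds(f,c), ready(f)}  (17 atoms)
goal ⊆ F2  ⇒  h_max = 2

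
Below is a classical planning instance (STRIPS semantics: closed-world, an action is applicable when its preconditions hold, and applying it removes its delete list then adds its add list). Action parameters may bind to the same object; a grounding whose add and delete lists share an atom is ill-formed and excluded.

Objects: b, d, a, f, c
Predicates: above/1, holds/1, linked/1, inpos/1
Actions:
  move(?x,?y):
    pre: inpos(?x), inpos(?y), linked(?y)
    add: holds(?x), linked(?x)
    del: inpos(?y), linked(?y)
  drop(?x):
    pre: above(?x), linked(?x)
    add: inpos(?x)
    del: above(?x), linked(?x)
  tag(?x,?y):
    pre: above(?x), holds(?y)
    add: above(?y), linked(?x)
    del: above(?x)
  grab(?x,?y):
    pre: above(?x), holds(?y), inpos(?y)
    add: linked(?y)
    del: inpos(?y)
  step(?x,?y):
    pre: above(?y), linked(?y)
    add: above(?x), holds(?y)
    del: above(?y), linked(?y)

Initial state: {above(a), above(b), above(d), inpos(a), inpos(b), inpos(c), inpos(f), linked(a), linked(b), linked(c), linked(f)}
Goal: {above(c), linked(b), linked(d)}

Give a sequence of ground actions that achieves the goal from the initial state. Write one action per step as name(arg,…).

move(c,a); tag(d,c)

1. move(c,a)  →  {above(a), above(b), above(d), holds(c), inpos(b), inpos(c), inpos(f), linked(b), linked(c), linked(f)}
2. tag(d,c)  →  {above(a), above(b), above(c), holds(c), inpos(b), inpos(c), inpos(f), linked(b), linked(c), linked(d), linked(f)}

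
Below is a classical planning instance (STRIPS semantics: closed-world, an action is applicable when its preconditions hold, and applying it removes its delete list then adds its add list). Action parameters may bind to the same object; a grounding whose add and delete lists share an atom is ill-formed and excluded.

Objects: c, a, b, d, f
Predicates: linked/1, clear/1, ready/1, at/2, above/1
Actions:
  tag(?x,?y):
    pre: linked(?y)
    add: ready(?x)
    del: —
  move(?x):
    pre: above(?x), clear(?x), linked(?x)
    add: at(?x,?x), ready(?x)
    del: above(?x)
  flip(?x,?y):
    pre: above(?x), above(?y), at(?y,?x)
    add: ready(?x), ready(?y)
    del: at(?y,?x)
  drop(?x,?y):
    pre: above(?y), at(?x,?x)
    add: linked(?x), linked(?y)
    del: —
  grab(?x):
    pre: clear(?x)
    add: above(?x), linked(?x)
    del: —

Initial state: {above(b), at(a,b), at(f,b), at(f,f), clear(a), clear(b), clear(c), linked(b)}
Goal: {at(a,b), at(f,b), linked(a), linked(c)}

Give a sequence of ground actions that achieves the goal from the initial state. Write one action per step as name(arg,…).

grab(c); grab(a)

1. grab(c)  →  {above(b), above(c), at(a,b), at(f,b), at(f,f), clear(a), clear(b), clear(c), linked(b), linked(c)}
2. grab(a)  →  {above(a), above(b), above(c), at(a,b), at(f,b), at(f,f), clear(a), clear(b), clear(c), linked(a), linked(b), linked(c)}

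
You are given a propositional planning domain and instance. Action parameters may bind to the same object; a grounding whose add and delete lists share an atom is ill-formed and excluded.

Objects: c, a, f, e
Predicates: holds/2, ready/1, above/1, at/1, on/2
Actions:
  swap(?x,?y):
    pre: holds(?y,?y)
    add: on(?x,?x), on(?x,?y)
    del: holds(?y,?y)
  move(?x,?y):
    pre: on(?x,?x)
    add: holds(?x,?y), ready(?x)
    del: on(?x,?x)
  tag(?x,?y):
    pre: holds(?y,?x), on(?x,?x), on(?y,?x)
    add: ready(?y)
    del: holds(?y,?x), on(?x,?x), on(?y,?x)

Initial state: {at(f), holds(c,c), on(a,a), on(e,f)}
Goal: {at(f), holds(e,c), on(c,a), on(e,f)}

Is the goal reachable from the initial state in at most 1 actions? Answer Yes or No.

No

1. swap(e,c)  →  {at(f), on(a,a), on(e,c), on(e,e), on(e,f)}
2. move(a,a)  →  {at(f), holds(a,a), on(e,c), on(e,e), on(e,f), ready(a)}
3. swap(c,a)  →  {at(f), on(c,a), on(c,c), on(e,c), on(e,e), on(e,f), ready(a)}
4. move(e,c)  →  {at(f), holds(e,c), on(c,a), on(c,c), on(e,c), on(e,f), ready(a), ready(e)}
optimal plan length = 4; 4 > 1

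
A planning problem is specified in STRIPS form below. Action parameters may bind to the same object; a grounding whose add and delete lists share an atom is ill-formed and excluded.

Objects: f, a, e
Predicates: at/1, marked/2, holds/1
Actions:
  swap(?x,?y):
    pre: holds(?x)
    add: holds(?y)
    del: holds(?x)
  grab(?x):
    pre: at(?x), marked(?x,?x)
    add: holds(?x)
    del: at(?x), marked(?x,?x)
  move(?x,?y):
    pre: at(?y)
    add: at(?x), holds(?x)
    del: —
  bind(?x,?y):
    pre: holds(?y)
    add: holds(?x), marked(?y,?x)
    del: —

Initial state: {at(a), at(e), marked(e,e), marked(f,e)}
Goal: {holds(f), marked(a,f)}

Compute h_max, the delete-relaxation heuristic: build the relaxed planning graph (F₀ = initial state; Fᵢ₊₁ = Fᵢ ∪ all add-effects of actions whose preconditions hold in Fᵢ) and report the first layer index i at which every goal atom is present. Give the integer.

2

F0 = init (4 atoms)
F1 = F0 ∪ {at(f), holds(a), holds(e), holds(f)}  (8 atoms)
F2 = F1 ∪ {marked(a,a), marked(a,e), marked(a,f), marked(e,a), marked(e,f), marked(f,a), marked(f,f)}  (15 atoms)
goal ⊆ F2  ⇒  h_max = 2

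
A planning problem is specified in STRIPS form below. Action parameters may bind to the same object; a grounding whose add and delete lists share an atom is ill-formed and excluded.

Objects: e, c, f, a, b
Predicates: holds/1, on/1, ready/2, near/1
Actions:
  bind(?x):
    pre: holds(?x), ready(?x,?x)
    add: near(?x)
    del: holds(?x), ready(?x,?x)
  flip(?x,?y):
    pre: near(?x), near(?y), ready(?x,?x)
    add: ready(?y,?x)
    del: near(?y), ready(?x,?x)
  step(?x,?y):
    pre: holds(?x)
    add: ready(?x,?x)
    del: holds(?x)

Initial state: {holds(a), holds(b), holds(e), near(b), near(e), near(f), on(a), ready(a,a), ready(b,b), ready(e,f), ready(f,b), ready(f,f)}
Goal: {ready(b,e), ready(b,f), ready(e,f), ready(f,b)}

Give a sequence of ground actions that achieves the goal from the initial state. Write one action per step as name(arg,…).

1. flip(f,b)  →  {holds(a), holds(b), holds(e), near(e), near(f), on(a), ready(a,a), ready(b,b), ready(b,f), ready(e,f), ready(f,b)}
2. bind(b)  →  {holds(a), holds(e), near(b), near(e), near(f), on(a), ready(a,a), ready(b,f), ready(e,f), ready(f,b)}
3. step(e,e)  →  {holds(a), near(b), near(e), near(f), on(a), ready(a,a), ready(b,f), ready(e,e), ready(e,f), ready(f,b)}
4. flip(e,b)  →  {holds(a), near(e), near(f), on(a), ready(a,a), ready(b,e), ready(b,f), ready(e,f), ready(f,b)}

flip(f,b); bind(b); step(e,e); flip(e,b)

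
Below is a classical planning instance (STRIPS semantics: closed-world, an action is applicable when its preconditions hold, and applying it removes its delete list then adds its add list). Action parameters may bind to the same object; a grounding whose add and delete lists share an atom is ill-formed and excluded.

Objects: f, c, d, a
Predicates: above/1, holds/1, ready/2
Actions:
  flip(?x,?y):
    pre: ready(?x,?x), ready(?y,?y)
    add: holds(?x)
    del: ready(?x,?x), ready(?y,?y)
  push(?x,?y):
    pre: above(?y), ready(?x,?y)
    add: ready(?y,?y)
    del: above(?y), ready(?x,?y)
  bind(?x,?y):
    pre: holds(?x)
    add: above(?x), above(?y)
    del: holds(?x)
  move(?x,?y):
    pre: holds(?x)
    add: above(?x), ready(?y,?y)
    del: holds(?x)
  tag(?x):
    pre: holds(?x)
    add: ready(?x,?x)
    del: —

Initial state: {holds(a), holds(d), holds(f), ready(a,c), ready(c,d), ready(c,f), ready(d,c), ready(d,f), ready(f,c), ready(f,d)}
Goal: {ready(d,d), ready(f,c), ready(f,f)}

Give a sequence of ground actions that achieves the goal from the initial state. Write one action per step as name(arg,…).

move(f,f); move(d,d)

1. move(f,f)  →  {above(f), holds(a), holds(d), ready(a,c), ready(c,d), ready(c,f), ready(d,c), ready(d,f), ready(f,c), ready(f,d), ready(f,f)}
2. move(d,d)  →  {above(d), above(f), holds(a), ready(a,c), ready(c,d), ready(c,f), ready(d,c), ready(d,d), ready(d,f), ready(f,c), ready(f,d), ready(f,f)}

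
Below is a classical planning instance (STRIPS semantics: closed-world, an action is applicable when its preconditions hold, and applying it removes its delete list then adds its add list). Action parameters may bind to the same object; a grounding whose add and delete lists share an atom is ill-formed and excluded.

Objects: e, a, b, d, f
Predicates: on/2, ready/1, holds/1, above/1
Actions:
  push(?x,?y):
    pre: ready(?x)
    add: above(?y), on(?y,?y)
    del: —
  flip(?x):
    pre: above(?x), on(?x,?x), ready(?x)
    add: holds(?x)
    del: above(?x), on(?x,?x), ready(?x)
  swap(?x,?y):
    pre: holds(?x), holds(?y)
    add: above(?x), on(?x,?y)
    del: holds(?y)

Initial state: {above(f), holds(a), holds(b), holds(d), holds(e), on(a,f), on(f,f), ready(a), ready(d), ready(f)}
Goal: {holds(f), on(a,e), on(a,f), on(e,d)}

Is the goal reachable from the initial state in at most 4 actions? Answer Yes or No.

1. flip(f)  →  {holds(a), holds(b), holds(d), holds(e), holds(f), on(a,f), ready(a), ready(d)}
2. swap(e,d)  →  {above(e), holds(a), holds(b), holds(e), holds(f), on(a,f), on(e,d), ready(a), ready(d)}
3. swap(a,e)  →  {above(a), above(e), holds(a), holds(b), holds(f), on(a,e), on(a,f), on(e,d), ready(a), ready(d)}
optimal plan length = 3; 3 ≤ 4

Yes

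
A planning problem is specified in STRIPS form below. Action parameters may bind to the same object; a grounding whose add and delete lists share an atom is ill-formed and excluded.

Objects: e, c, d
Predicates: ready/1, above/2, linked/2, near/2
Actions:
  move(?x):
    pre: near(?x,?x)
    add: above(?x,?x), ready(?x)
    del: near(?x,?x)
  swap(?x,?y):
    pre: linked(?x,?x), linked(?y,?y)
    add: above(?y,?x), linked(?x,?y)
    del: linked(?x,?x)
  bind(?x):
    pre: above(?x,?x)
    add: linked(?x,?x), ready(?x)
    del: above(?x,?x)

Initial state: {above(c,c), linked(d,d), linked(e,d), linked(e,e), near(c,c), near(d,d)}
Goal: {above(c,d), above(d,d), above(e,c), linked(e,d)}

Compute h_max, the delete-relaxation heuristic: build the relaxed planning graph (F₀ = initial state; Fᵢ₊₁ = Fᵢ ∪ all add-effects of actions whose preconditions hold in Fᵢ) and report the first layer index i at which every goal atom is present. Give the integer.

F0 = init (6 atoms)
F1 = F0 ∪ {above(d,d), above(d,e), above(e,d), linked(c,c), linked(d,e), ready(c), ready(d)}  (13 atoms)
F2 = F1 ∪ {above(c,d), above(c,e), above(d,c), above(e,c), linked(c,d), linked(c,e), linked(d,c), linked(e,c)}  (21 atoms)
goal ⊆ F2  ⇒  h_max = 2

2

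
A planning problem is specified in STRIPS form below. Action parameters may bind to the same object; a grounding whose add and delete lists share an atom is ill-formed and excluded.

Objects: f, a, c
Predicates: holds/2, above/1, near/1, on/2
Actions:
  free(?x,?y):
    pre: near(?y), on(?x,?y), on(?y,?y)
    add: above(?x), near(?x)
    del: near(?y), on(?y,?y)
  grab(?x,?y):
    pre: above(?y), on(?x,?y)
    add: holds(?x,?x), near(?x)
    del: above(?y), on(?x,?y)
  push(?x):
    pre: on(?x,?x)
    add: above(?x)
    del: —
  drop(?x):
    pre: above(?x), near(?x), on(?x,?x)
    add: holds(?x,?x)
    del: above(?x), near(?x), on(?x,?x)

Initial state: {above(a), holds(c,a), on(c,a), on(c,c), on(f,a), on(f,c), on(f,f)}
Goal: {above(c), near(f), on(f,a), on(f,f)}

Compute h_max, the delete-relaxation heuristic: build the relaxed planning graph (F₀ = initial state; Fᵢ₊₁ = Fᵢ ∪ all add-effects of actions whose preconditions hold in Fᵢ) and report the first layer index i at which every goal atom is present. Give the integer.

1

F0 = init (7 atoms)
F1 = F0 ∪ {above(c), above(f), holds(c,c), holds(f,f), near(c), near(f)}  (13 atoms)
goal ⊆ F1  ⇒  h_max = 1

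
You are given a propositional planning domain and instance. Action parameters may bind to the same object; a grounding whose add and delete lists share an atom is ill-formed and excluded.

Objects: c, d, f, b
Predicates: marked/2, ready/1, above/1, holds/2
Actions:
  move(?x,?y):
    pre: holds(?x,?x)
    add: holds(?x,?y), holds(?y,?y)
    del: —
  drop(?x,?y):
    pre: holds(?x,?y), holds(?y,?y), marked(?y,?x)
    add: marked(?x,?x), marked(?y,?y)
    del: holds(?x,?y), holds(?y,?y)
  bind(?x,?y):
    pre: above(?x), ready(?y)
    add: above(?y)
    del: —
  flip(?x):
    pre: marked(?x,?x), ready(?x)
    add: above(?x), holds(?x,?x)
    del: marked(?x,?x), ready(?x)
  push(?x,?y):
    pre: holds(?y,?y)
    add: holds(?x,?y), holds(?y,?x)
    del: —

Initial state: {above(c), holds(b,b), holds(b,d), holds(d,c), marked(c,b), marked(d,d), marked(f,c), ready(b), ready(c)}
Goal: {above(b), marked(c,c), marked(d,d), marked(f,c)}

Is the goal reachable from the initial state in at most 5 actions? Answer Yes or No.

Yes

1. move(b,c)  →  {above(c), holds(b,b), holds(b,c), holds(b,d), holds(c,c), holds(d,c), marked(c,b), marked(d,d), marked(f,c), ready(b), ready(c)}
2. drop(b,c)  →  {above(c), holds(b,b), holds(b,d), holds(d,c), marked(b,b), marked(c,b), marked(c,c), marked(d,d), marked(f,c), ready(b), ready(c)}
3. bind(c,b)  →  {above(b), above(c), holds(b,b), holds(b,d), holds(d,c), marked(b,b), marked(c,b), marked(c,c), marked(d,d), marked(f,c), ready(b), ready(c)}
optimal plan length = 3; 3 ≤ 5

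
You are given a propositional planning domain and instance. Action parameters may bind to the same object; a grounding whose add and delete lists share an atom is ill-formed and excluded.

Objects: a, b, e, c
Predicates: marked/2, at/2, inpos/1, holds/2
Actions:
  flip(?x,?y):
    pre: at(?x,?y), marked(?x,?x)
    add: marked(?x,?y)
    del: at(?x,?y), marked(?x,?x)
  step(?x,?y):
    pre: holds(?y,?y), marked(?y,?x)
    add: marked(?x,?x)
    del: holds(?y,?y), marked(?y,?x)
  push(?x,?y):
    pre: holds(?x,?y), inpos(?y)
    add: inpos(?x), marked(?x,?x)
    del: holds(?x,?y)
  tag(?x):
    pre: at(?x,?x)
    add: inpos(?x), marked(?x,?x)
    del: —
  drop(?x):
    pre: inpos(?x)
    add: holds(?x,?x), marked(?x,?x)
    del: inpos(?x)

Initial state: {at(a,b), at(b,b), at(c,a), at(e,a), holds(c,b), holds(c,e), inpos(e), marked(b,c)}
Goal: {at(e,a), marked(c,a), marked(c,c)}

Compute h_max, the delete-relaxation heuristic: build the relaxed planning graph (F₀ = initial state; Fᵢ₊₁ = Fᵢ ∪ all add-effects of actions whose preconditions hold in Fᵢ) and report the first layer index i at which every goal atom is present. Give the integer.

2

F0 = init (8 atoms)
F1 = F0 ∪ {holds(e,e), inpos(b), inpos(c), marked(b,b), marked(c,c), marked(e,e)}  (14 atoms)
F2 = F1 ∪ {holds(b,b), holds(c,c), marked(c,a), marked(e,a)}  (18 atoms)
goal ⊆ F2  ⇒  h_max = 2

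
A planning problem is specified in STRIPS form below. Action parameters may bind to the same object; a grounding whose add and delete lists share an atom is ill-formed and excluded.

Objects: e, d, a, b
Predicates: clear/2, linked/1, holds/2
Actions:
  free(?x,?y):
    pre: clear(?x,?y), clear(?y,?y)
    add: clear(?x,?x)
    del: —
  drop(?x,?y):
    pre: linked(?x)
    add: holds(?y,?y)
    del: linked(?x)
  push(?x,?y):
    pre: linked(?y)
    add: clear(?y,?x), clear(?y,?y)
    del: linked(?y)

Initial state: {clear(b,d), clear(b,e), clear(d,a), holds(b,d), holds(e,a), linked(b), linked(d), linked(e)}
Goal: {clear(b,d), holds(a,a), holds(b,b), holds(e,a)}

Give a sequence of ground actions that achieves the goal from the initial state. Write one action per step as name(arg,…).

drop(e,a); drop(d,b)

1. drop(e,a)  →  {clear(b,d), clear(b,e), clear(d,a), holds(a,a), holds(b,d), holds(e,a), linked(b), linked(d)}
2. drop(d,b)  →  {clear(b,d), clear(b,e), clear(d,a), holds(a,a), holds(b,b), holds(b,d), holds(e,a), linked(b)}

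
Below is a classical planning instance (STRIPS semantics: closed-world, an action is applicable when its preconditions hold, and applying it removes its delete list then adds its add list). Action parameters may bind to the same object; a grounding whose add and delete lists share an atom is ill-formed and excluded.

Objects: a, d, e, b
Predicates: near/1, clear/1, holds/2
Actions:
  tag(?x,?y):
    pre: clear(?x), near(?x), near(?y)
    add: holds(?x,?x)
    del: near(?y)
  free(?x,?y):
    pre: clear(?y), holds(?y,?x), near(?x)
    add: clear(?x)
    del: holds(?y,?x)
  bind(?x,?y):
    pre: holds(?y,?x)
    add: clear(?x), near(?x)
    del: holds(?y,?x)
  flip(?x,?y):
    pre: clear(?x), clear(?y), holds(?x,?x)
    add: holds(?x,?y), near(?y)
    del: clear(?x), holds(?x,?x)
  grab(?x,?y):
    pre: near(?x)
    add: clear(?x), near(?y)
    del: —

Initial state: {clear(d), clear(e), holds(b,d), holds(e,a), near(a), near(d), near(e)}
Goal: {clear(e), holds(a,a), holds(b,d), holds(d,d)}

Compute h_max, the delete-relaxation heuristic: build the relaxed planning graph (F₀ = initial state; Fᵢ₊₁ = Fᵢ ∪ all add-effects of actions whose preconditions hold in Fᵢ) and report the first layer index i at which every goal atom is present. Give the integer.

2

F0 = init (7 atoms)
F1 = F0 ∪ {clear(a), holds(d,d), holds(e,e), near(b)}  (11 atoms)
F2 = F1 ∪ {clear(b), holds(a,a), holds(d,a), holds(d,e), holds(e,d)}  (16 atoms)
goal ⊆ F2  ⇒  h_max = 2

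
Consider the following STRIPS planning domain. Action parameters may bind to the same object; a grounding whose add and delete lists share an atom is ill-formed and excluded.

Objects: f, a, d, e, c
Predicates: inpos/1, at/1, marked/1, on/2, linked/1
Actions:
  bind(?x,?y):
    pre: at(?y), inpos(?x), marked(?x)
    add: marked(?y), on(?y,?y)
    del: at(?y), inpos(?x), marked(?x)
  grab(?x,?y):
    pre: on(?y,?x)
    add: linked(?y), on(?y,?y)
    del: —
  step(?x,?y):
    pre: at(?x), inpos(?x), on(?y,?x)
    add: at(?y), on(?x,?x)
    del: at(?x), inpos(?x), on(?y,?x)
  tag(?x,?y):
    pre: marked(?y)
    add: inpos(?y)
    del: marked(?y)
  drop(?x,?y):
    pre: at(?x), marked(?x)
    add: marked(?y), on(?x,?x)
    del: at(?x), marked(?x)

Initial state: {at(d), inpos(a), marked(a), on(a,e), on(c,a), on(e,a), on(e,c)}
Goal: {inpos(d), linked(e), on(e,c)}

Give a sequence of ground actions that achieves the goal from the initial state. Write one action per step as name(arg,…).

bind(a,d); grab(a,e); tag(f,d)

1. bind(a,d)  →  {marked(d), on(a,e), on(c,a), on(d,d), on(e,a), on(e,c)}
2. grab(a,e)  →  {linked(e), marked(d), on(a,e), on(c,a), on(d,d), on(e,a), on(e,c), on(e,e)}
3. tag(f,d)  →  {inpos(d), linked(e), on(a,e), on(c,a), on(d,d), on(e,a), on(e,c), on(e,e)}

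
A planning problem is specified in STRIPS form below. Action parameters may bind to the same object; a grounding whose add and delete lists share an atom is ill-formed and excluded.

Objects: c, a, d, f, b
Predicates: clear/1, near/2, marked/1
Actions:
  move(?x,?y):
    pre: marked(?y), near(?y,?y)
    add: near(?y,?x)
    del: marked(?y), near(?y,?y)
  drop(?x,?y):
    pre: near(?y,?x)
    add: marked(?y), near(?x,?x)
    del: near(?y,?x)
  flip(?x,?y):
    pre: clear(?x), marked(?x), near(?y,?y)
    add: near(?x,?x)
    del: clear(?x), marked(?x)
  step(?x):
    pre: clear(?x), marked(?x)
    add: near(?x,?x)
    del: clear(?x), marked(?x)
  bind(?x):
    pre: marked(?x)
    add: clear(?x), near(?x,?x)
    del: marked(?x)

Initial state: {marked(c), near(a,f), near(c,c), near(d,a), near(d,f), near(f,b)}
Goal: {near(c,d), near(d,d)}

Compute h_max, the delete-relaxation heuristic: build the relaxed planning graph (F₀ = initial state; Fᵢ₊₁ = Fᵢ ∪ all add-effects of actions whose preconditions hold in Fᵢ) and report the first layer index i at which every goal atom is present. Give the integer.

2

F0 = init (6 atoms)
F1 = F0 ∪ {clear(c), marked(a), marked(d), marked(f), near(a,a), near(b,b), near(c,a), near(c,b), near(c,d), near(c,f), near(f,f)}  (17 atoms)
F2 = F1 ∪ {clear(a), clear(d), clear(f), near(a,b), near(a,c), near(a,d), near(d,d), near(f,a), near(f,c), near(f,d)}  (27 atoms)
goal ⊆ F2  ⇒  h_max = 2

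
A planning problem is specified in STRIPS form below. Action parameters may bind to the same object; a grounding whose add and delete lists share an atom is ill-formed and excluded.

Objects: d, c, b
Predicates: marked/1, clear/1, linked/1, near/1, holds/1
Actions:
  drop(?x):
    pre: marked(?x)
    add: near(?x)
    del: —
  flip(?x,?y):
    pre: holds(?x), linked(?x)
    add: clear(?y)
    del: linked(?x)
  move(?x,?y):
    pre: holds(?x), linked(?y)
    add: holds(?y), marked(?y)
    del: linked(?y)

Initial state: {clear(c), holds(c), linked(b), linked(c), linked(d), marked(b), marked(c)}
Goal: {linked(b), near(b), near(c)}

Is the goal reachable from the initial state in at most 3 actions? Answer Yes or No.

1. drop(c)  →  {clear(c), holds(c), linked(b), linked(c), linked(d), marked(b), marked(c), near(c)}
2. drop(b)  →  {clear(c), holds(c), linked(b), linked(c), linked(d), marked(b), marked(c), near(b), near(c)}
optimal plan length = 2; 2 ≤ 3

Yes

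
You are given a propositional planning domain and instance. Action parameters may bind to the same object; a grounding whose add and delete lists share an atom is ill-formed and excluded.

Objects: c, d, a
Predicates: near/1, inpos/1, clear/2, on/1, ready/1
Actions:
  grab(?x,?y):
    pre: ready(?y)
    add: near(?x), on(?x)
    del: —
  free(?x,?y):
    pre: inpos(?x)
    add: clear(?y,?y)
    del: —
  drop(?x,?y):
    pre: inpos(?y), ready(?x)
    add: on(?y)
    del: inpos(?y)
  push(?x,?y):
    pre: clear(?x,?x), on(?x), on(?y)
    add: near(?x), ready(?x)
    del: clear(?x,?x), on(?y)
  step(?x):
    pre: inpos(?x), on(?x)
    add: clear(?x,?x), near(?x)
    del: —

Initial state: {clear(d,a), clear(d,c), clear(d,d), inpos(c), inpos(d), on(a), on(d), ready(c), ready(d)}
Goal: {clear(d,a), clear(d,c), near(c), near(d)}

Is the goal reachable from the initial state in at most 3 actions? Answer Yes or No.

Yes

1. grab(c,c)  →  {clear(d,a), clear(d,c), clear(d,d), inpos(c), inpos(d), near(c), on(a), on(c), on(d), ready(c), ready(d)}
2. grab(d,c)  →  {clear(d,a), clear(d,c), clear(d,d), inpos(c), inpos(d), near(c), near(d), on(a), on(c), on(d), ready(c), ready(d)}
optimal plan length = 2; 2 ≤ 3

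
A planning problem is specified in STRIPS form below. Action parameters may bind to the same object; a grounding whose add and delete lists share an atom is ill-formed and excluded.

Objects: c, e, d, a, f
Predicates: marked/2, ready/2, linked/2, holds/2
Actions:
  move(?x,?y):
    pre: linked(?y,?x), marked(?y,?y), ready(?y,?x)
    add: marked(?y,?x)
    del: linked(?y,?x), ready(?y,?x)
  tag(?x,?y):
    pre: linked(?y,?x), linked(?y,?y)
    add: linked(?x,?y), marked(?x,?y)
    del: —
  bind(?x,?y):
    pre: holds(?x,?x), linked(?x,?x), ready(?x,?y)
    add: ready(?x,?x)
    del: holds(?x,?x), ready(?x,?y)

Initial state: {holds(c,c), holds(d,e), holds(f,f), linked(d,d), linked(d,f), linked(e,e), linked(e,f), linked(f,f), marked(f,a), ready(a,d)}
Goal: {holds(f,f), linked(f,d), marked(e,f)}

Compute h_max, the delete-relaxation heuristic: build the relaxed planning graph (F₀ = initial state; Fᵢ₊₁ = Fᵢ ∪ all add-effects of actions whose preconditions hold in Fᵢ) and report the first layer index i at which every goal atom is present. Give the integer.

F0 = init (10 atoms)
F1 = F0 ∪ {linked(f,d), linked(f,e), marked(d,d), marked(e,e), marked(f,d), marked(f,e), marked(f,f)}  (17 atoms)
F2 = F1 ∪ {marked(d,f), marked(e,f)}  (19 atoms)
goal ⊆ F2  ⇒  h_max = 2

2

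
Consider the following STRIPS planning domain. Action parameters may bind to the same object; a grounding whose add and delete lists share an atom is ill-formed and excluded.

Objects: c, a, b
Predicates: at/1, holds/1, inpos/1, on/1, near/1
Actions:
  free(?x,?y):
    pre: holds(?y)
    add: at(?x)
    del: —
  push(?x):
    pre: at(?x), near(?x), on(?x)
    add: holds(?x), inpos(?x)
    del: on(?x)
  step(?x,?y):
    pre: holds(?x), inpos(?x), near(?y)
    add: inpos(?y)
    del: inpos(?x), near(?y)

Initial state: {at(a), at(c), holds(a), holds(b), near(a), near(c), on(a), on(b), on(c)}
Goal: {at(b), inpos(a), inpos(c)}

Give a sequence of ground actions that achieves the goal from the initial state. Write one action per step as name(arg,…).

1. free(b,a)  →  {at(a), at(b), at(c), holds(a), holds(b), near(a), near(c), on(a), on(b), on(c)}
2. push(c)  →  {at(a), at(b), at(c), holds(a), holds(b), holds(c), inpos(c), near(a), near(c), on(a), on(b)}
3. push(a)  →  {at(a), at(b), at(c), holds(a), holds(b), holds(c), inpos(a), inpos(c), near(a), near(c), on(b)}

free(b,a); push(c); push(a)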